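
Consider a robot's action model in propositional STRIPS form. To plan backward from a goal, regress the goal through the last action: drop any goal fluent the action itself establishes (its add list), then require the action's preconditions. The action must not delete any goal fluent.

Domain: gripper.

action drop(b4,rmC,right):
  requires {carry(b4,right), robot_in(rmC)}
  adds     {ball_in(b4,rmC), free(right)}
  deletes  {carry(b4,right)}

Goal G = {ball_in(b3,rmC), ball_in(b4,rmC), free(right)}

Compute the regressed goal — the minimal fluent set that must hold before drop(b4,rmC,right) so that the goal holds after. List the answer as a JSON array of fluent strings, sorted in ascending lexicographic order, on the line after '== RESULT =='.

Regress:
  G ∩ del = {}  (empty — regression defined)
  G \ add = {ball_in(b3,rmC), ball_in(b4,rmC), free(right)} \ {ball_in(b4,rmC), free(right)} = {ball_in(b3,rmC)}
  ∪ pre   = {ball_in(b3,rmC)} ∪ {carry(b4,right), robot_in(rmC)}
          = {ball_in(b3,rmC), carry(b4,right), robot_in(rmC)}

== RESULT ==
["ball_in(b3,rmC)", "carry(b4,right)", "robot_in(rmC)"]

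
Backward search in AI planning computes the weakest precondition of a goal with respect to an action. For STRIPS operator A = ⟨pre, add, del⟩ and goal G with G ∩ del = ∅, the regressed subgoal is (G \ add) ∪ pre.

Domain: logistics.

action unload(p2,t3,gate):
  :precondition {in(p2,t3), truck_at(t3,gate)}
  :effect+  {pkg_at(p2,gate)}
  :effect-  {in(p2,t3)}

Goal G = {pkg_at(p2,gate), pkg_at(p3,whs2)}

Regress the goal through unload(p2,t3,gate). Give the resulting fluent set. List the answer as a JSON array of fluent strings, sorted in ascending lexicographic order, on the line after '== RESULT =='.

Compute (G \ add) ∪ pre:
  G ∩ del = {}  (empty — regression defined)
  G \ add = {pkg_at(p2,gate), pkg_at(p3,whs2)} \ {pkg_at(p2,gate)} = {pkg_at(p3,whs2)}
  ∪ pre   = {pkg_at(p3,whs2)} ∪ {in(p2,t3), truck_at(t3,gate)}
          = {in(p2,t3), pkg_at(p3,whs2), truck_at(t3,gate)}

== RESULT ==
["in(p2,t3)", "pkg_at(p3,whs2)", "truck_at(t3,gate)"]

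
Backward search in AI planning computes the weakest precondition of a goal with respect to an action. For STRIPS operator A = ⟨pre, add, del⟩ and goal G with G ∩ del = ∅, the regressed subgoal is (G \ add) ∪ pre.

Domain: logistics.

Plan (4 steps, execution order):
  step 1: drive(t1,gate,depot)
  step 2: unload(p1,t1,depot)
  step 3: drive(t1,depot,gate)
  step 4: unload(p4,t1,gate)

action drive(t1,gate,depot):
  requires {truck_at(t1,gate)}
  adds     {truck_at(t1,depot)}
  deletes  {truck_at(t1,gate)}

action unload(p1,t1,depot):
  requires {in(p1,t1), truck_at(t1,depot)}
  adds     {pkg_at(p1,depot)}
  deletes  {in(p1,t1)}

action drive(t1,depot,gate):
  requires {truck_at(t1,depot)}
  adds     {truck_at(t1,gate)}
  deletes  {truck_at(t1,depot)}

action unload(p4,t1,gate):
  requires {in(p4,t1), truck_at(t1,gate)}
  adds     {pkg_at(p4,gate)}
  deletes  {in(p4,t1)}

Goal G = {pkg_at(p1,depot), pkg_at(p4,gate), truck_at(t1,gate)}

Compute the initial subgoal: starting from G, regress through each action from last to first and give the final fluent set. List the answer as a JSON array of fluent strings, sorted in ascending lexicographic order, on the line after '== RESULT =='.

Regress step by step:
  through step 4 (unload(p4,t1,gate)): drop {pkg_at(p4,gate)}, keep {pkg_at(p1,depot), truck_at(t1,gate)}, require {in(p4,t1), truck_at(t1,gate)}
    → {in(p4,t1), pkg_at(p1,depot), truck_at(t1,gate)}
  through step 3 (drive(t1,depot,gate)): drop {truck_at(t1,gate)}, keep {in(p4,t1), pkg_at(p1,depot)}, require {truck_at(t1,depot)}
    → {in(p4,t1), pkg_at(p1,depot), truck_at(t1,depot)}
  through step 2 (unload(p1,t1,depot)): drop {pkg_at(p1,depot)}, keep {in(p4,t1), truck_at(t1,depot)}, require {in(p1,t1), truck_at(t1,depot)}
    → {in(p1,t1), in(p4,t1), truck_at(t1,depot)}
  through step 1 (drive(t1,gate,depot)): drop {truck_at(t1,depot)}, keep {in(p1,t1), in(p4,t1)}, require {truck_at(t1,gate)}
    → {in(p1,t1), in(p4,t1), truck_at(t1,gate)}

== RESULT ==
["in(p1,t1)", "in(p4,t1)", "truck_at(t1,gate)"]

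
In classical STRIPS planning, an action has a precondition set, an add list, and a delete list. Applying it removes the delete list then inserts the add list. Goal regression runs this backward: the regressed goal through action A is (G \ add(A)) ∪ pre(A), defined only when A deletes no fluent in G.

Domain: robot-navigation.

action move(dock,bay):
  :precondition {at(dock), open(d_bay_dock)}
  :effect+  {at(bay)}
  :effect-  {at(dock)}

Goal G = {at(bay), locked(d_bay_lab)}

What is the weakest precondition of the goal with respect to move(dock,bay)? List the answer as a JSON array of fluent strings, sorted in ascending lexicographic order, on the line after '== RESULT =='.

Regress:
  G ∩ del = {}  (empty — regression defined)
  G \ add = {at(bay), locked(d_bay_lab)} \ {at(bay)} = {locked(d_bay_lab)}
  ∪ pre   = {locked(d_bay_lab)} ∪ {at(dock), open(d_bay_dock)}
          = {at(dock), locked(d_bay_lab), open(d_bay_dock)}

== RESULT ==
["at(dock)", "locked(d_bay_lab)", "open(d_bay_dock)"]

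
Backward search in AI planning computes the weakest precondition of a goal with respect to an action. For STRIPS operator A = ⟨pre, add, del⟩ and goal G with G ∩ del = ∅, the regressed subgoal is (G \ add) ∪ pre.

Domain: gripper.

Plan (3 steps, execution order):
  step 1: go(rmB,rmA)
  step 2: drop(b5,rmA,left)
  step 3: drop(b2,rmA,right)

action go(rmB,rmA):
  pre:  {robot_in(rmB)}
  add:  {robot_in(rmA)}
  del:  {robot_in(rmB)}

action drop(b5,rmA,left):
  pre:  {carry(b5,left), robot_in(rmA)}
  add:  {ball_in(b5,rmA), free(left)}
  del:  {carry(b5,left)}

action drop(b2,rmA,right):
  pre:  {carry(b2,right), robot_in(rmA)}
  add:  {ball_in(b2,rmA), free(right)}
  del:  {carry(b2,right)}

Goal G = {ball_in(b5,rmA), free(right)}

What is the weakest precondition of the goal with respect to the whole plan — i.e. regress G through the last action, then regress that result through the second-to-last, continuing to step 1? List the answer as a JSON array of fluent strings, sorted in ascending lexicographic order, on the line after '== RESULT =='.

Regress step by step:
  through step 3 (drop(b2,rmA,right)): drop {free(right)}, keep {ball_in(b5,rmA)}, require {carry(b2,right), robot_in(rmA)}
    → {ball_in(b5,rmA), carry(b2,right), robot_in(rmA)}
  through step 2 (drop(b5,rmA,left)): drop {ball_in(b5,rmA)}, keep {carry(b2,right), robot_in(rmA)}, require {carry(b5,left), robot_in(rmA)}
    → {carry(b2,right), carry(b5,left), robot_in(rmA)}
  through step 1 (go(rmB,rmA)): drop {robot_in(rmA)}, keep {carry(b2,right), carry(b5,left)}, require {robot_in(rmB)}
    → {carry(b2,right), carry(b5,left), robot_in(rmB)}

== RESULT ==
["carry(b2,right)", "carry(b5,left)", "robot_in(rmB)"]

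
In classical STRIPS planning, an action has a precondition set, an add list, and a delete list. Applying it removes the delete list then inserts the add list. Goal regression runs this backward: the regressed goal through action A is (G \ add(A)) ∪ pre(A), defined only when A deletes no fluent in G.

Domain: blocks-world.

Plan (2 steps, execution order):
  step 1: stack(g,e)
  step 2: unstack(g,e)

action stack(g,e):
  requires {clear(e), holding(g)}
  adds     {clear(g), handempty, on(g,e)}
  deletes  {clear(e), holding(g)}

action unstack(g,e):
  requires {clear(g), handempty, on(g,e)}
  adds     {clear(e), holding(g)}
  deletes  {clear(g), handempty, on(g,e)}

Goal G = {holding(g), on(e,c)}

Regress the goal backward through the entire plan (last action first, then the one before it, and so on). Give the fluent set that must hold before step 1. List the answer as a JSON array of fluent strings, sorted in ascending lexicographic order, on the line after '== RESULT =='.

Work backward from the goal:
  through step 2 (unstack(g,e)): drop {holding(g)}, keep {on(e,c)}, require {clear(g), handempty, on(g,e)}
    → {clear(g), handempty, on(e,c), on(g,e)}
  through step 1 (stack(g,e)): drop {clear(g), handempty, on(g,e)}, keep {on(e,c)}, require {clear(e), holding(g)}
    → {clear(e), holding(g), on(e,c)}

== RESULT ==
["clear(e)", "holding(g)", "on(e,c)"]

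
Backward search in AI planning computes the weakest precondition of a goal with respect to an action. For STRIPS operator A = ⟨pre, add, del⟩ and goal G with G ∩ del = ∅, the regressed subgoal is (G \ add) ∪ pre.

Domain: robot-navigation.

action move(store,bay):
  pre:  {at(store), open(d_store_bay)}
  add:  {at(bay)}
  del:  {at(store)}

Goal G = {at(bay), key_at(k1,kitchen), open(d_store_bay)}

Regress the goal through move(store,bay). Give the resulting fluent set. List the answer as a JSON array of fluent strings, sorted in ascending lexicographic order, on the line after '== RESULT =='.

Regress:
  G ∩ del = {}  (empty — regression defined)
  G \ add = {at(bay), key_at(k1,kitchen), open(d_store_bay)} \ {at(bay)} = {key_at(k1,kitchen), open(d_store_bay)}
  ∪ pre   = {key_at(k1,kitchen), open(d_store_bay)} ∪ {at(store), open(d_store_bay)}
          = {at(store), key_at(k1,kitchen), open(d_store_bay)}

== RESULT ==
["at(store)", "key_at(k1,kitchen)", "open(d_store_bay)"]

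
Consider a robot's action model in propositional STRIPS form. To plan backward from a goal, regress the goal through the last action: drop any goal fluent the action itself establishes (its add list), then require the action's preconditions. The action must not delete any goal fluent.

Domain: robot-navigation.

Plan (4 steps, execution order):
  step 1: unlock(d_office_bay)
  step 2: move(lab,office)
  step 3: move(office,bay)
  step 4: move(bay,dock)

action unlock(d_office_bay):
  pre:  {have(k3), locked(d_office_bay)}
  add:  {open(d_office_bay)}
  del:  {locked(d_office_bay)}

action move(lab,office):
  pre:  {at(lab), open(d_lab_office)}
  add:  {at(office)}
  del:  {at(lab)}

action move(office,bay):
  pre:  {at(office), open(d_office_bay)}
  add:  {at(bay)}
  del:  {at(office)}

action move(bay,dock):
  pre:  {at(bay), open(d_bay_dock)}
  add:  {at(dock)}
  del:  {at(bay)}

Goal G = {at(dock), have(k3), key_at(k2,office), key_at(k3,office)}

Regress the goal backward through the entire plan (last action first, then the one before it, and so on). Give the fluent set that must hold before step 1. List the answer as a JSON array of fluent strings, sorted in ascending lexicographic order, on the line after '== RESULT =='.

Regress step by step:
  through step 4 (move(bay,dock)): drop {at(dock)}, keep {have(k3), key_at(k2,office), key_at(k3,office)}, require {at(bay), open(d_bay_dock)}
    → {at(bay), have(k3), key_at(k2,office), key_at(k3,office), open(d_bay_dock)}
  through step 3 (move(office,bay)): drop {at(bay)}, keep {have(k3), key_at(k2,office), key_at(k3,office), open(d_bay_dock)}, require {at(office), open(d_office_bay)}
    → {at(office), have(k3), key_at(k2,office), key_at(k3,office), open(d_bay_dock), open(d_office_bay)}
  through step 2 (move(lab,office)): drop {at(office)}, keep {have(k3), key_at(k2,office), key_at(k3,office), open(d_bay_dock), open(d_office_bay)}, require {at(lab), open(d_lab_office)}
    → {at(lab), have(k3), key_at(k2,office), key_at(k3,office), open(d_bay_dock), open(d_lab_office), open(d_office_bay)}
  through step 1 (unlock(d_office_bay)): drop {open(d_office_bay)}, keep {at(lab), have(k3), key_at(k2,office), key_at(k3,office), open(d_bay_dock), open(d_lab_office)}, require {have(k3), locked(d_office_bay)}
    → {at(lab), have(k3), key_at(k2,office), key_at(k3,office), locked(d_office_bay), open(d_bay_dock), open(d_lab_office)}

== RESULT ==
["at(lab)", "have(k3)", "key_at(k2,office)", "key_at(k3,office)", "locked(d_office_bay)", "open(d_bay_dock)", "open(d_lab_office)"]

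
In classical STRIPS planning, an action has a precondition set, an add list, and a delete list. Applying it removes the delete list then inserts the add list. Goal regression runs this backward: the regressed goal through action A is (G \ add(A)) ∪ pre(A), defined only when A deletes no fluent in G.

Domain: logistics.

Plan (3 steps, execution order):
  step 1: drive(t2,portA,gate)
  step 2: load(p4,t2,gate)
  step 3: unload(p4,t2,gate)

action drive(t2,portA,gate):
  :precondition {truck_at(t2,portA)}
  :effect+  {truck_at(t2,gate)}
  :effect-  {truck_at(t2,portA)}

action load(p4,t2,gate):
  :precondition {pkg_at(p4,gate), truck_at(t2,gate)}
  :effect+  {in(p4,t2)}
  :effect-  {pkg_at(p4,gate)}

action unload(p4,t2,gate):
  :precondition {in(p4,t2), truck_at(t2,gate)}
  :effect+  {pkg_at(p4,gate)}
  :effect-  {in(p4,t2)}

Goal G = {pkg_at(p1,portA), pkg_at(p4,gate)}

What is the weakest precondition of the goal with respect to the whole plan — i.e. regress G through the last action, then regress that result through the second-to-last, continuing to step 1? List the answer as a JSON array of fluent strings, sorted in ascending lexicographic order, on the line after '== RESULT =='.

Work backward from the goal:
  through step 3 (unload(p4,t2,gate)): drop {pkg_at(p4,gate)}, keep {pkg_at(p1,portA)}, require {in(p4,t2), truck_at(t2,gate)}
    → {in(p4,t2), pkg_at(p1,portA), truck_at(t2,gate)}
  through step 2 (load(p4,t2,gate)): drop {in(p4,t2)}, keep {pkg_at(p1,portA), truck_at(t2,gate)}, require {pkg_at(p4,gate), truck_at(t2,gate)}
    → {pkg_at(p1,portA), pkg_at(p4,gate), truck_at(t2,gate)}
  through step 1 (drive(t2,portA,gate)): drop {truck_at(t2,gate)}, keep {pkg_at(p1,portA), pkg_at(p4,gate)}, require {truck_at(t2,portA)}
    → {pkg_at(p1,portA), pkg_at(p4,gate), truck_at(t2,portA)}

== RESULT ==
["pkg_at(p1,portA)", "pkg_at(p4,gate)", "truck_at(t2,portA)"]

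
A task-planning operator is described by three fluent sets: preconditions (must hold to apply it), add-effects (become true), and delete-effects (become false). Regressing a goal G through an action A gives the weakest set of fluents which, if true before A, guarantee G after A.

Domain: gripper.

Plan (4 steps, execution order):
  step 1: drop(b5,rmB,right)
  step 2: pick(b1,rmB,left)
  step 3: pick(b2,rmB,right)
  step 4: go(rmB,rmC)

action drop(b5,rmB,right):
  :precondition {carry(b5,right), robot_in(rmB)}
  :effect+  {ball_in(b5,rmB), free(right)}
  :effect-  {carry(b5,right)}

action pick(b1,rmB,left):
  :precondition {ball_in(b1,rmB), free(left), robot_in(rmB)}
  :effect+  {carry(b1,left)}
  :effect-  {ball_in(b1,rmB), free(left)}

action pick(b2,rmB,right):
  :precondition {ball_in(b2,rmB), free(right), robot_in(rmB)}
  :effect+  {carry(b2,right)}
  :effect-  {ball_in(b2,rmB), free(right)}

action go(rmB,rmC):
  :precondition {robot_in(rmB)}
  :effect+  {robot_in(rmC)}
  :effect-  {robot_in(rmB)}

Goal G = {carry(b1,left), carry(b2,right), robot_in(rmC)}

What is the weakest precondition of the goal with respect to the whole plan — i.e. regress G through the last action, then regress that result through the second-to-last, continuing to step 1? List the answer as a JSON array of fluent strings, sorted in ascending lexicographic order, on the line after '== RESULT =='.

Regress step by step:
  through step 4 (go(rmB,rmC)): drop {robot_in(rmC)}, keep {carry(b1,left), carry(b2,right)}, require {robot_in(rmB)}
    → {carry(b1,left), carry(b2,right), robot_in(rmB)}
  through step 3 (pick(b2,rmB,right)): drop {carry(b2,right)}, keep {carry(b1,left), robot_in(rmB)}, require {ball_in(b2,rmB), free(right), robot_in(rmB)}
    → {ball_in(b2,rmB), carry(b1,left), free(right), robot_in(rmB)}
  through step 2 (pick(b1,rmB,left)): drop {carry(b1,left)}, keep {ball_in(b2,rmB), free(right), robot_in(rmB)}, require {ball_in(b1,rmB), free(left), robot_in(rmB)}
    → {ball_in(b1,rmB), ball_in(b2,rmB), free(left), free(right), robot_in(rmB)}
  through step 1 (drop(b5,rmB,right)): drop {free(right)}, keep {ball_in(b1,rmB), ball_in(b2,rmB), free(left), robot_in(rmB)}, require {carry(b5,right), robot_in(rmB)}
    → {ball_in(b1,rmB), ball_in(b2,rmB), carry(b5,right), free(left), robot_in(rmB)}

== RESULT ==
["ball_in(b1,rmB)", "ball_in(b2,rmB)", "carry(b5,right)", "free(left)", "robot_in(rmB)"]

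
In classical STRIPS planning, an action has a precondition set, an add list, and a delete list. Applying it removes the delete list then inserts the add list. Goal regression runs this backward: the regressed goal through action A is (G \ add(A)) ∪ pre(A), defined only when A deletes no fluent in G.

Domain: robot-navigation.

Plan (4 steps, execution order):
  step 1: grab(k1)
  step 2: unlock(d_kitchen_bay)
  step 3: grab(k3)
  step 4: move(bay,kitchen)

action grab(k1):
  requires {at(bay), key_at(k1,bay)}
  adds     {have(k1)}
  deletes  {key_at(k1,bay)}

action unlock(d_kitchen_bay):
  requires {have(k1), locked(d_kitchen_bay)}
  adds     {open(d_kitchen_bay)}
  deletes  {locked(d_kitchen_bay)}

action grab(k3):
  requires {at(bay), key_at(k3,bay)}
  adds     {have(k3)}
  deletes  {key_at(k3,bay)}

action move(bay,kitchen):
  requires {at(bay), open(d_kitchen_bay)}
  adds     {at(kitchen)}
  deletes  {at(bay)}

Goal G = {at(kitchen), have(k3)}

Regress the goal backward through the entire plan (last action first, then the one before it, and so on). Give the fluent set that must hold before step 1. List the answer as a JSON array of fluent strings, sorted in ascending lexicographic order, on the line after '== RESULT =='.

Regress step by step:
  through step 4 (move(bay,kitchen)): drop {at(kitchen)}, keep {have(k3)}, require {at(bay), open(d_kitchen_bay)}
    → {at(bay), have(k3), open(d_kitchen_bay)}
  through step 3 (grab(k3)): drop {have(k3)}, keep {at(bay), open(d_kitchen_bay)}, require {at(bay), key_at(k3,bay)}
    → {at(bay), key_at(k3,bay), open(d_kitchen_bay)}
  through step 2 (unlock(d_kitchen_bay)): drop {open(d_kitchen_bay)}, keep {at(bay), key_at(k3,bay)}, require {have(k1), locked(d_kitchen_bay)}
    → {at(bay), have(k1), key_at(k3,bay), locked(d_kitchen_bay)}
  through step 1 (grab(k1)): drop {have(k1)}, keep {at(bay), key_at(k3,bay), locked(d_kitchen_bay)}, require {at(bay), key_at(k1,bay)}
    → {at(bay), key_at(k1,bay), key_at(k3,bay), locked(d_kitchen_bay)}

== RESULT ==
["at(bay)", "key_at(k1,bay)", "key_at(k3,bay)", "locked(d_kitchen_bay)"]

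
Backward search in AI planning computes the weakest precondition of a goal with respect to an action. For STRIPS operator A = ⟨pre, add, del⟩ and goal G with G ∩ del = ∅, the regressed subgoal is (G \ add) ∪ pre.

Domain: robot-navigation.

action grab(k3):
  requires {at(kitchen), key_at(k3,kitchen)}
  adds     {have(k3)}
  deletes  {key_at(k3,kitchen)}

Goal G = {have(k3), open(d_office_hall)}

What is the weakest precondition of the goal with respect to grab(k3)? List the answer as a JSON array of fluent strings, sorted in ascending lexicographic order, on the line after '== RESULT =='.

Regress:
  G ∩ del = {}  (empty — regression defined)
  G \ add = {have(k3), open(d_office_hall)} \ {have(k3)} = {open(d_office_hall)}
  ∪ pre   = {open(d_office_hall)} ∪ {at(kitchen), key_at(k3,kitchen)}
          = {at(kitchen), key_at(k3,kitchen), open(d_office_hall)}

== RESULT ==
["at(kitchen)", "key_at(k3,kitchen)", "open(d_office_hall)"]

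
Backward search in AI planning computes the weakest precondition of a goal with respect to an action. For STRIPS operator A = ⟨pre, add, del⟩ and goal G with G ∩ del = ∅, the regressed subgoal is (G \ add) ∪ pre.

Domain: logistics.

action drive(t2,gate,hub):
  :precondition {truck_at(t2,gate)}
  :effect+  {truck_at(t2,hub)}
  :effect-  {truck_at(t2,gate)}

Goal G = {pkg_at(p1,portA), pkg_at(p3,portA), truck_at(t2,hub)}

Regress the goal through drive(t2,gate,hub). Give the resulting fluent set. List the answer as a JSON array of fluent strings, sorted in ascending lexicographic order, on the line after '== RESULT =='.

Compute (G \ add) ∪ pre:
  G ∩ del = {}  (empty — regression defined)
  G \ add = {pkg_at(p1,portA), pkg_at(p3,portA), truck_at(t2,hub)} \ {truck_at(t2,hub)} = {pkg_at(p1,portA), pkg_at(p3,portA)}
  ∪ pre   = {pkg_at(p1,portA), pkg_at(p3,portA)} ∪ {truck_at(t2,gate)}
          = {pkg_at(p1,portA), pkg_at(p3,portA), truck_at(t2,gate)}

== RESULT ==
["pkg_at(p1,portA)", "pkg_at(p3,portA)", "truck_at(t2,gate)"]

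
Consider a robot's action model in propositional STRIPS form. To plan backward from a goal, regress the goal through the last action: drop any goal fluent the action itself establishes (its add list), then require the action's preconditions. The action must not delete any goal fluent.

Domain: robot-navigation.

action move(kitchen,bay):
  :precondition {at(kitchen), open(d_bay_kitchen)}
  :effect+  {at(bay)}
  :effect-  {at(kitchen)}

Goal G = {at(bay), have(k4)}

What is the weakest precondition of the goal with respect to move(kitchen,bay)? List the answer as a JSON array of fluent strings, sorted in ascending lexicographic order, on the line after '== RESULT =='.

Compute (G \ add) ∪ pre:
  G ∩ del = {}  (empty — regression defined)
  G \ add = {at(bay), have(k4)} \ {at(bay)} = {have(k4)}
  ∪ pre   = {have(k4)} ∪ {at(kitchen), open(d_bay_kitchen)}
          = {at(kitchen), have(k4), open(d_bay_kitchen)}

== RESULT ==
["at(kitchen)", "have(k4)", "open(d_bay_kitchen)"]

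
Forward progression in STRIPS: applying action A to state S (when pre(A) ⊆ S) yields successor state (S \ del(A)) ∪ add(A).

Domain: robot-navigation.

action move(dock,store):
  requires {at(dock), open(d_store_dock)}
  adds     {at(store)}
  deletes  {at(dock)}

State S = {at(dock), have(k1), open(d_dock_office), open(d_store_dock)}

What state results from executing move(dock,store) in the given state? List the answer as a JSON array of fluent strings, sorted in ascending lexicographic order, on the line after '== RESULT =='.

Compute (S \ del) ∪ add:
  pre ⊆ S: {at(dock), open(d_store_dock)} ⊆ S  — applicable
  S \ del = {have(k1), open(d_dock_office), open(d_store_dock)}
  ∪ add   = {at(store), have(k1), open(d_dock_office), open(d_store_dock)}

== RESULT ==
["at(store)", "have(k1)", "open(d_dock_office)", "open(d_store_dock)"]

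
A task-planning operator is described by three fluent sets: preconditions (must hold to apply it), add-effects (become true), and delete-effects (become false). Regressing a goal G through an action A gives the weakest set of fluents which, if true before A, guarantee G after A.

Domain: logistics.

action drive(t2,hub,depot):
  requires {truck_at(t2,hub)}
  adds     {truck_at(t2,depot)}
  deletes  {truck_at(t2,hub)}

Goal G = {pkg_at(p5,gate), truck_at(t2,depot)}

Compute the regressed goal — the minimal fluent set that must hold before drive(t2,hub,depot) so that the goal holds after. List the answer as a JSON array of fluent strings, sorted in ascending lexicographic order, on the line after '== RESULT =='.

Compute (G \ add) ∪ pre:
  G ∩ del = {}  (empty — regression defined)
  G \ add = {pkg_at(p5,gate), truck_at(t2,depot)} \ {truck_at(t2,depot)} = {pkg_at(p5,gate)}
  ∪ pre   = {pkg_at(p5,gate)} ∪ {truck_at(t2,hub)}
          = {pkg_at(p5,gate), truck_at(t2,hub)}

== RESULT ==
["pkg_at(p5,gate)", "truck_at(t2,hub)"]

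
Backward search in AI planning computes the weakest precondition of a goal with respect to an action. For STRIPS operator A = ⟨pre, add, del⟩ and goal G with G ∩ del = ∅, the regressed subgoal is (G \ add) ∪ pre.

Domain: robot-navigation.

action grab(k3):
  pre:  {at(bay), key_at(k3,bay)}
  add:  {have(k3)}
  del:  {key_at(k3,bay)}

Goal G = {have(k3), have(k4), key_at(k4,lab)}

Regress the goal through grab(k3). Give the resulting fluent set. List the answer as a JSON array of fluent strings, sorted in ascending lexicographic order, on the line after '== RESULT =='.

Compute (G \ add) ∪ pre:
  G ∩ del = {}  (empty — regression defined)
  G \ add = {have(k3), have(k4), key_at(k4,lab)} \ {have(k3)} = {have(k4), key_at(k4,lab)}
  ∪ pre   = {have(k4), key_at(k4,lab)} ∪ {at(bay), key_at(k3,bay)}
          = {at(bay), have(k4), key_at(k3,bay), key_at(k4,lab)}

== RESULT ==
["at(bay)", "have(k4)", "key_at(k3,bay)", "key_at(k4,lab)"]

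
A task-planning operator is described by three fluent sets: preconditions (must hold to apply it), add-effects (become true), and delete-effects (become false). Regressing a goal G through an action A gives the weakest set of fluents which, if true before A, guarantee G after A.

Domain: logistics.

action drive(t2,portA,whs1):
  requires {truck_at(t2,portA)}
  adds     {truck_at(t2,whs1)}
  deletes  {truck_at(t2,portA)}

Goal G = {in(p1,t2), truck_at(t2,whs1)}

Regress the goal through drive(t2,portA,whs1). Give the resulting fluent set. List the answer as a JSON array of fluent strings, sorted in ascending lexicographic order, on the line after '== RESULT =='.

Regress:
  G ∩ del = {}  (empty — regression defined)
  G \ add = {in(p1,t2), truck_at(t2,whs1)} \ {truck_at(t2,whs1)} = {in(p1,t2)}
  ∪ pre   = {in(p1,t2)} ∪ {truck_at(t2,portA)}
          = {in(p1,t2), truck_at(t2,portA)}

== RESULT ==
["in(p1,t2)", "truck_at(t2,portA)"]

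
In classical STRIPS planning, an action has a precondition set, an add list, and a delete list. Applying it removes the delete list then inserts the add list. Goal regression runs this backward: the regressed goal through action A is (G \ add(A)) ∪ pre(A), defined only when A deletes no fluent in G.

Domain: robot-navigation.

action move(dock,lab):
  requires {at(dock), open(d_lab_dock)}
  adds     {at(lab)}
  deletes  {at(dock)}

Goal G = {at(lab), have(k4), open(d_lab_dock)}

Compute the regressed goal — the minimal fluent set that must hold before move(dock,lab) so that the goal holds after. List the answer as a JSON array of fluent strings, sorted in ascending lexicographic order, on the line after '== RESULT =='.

Compute (G \ add) ∪ pre:
  G ∩ del = {}  (empty — regression defined)
  G \ add = {at(lab), have(k4), open(d_lab_dock)} \ {at(lab)} = {have(k4), open(d_lab_dock)}
  ∪ pre   = {have(k4), open(d_lab_dock)} ∪ {at(dock), open(d_lab_dock)}
          = {at(dock), have(k4), open(d_lab_dock)}

== RESULT ==
["at(dock)", "have(k4)", "open(d_lab_dock)"]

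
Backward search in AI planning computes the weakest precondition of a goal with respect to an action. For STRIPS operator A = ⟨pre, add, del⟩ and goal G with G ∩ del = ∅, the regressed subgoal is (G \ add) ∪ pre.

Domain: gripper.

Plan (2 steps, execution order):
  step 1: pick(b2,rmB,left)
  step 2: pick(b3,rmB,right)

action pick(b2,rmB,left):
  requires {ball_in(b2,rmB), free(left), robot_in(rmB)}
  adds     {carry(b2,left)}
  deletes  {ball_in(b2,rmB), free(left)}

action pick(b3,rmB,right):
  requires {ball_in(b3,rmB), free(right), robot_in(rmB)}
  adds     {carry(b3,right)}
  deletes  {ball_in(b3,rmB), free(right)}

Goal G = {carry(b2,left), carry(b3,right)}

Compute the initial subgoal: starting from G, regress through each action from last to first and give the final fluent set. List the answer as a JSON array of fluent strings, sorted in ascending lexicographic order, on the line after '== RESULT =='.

Regress step by step:
  through step 2 (pick(b3,rmB,right)): drop {carry(b3,right)}, keep {carry(b2,left)}, require {ball_in(b3,rmB), free(right), robot_in(rmB)}
    → {ball_in(b3,rmB), carry(b2,left), free(right), robot_in(rmB)}
  through step 1 (pick(b2,rmB,left)): drop {carry(b2,left)}, keep {ball_in(b3,rmB), free(right), robot_in(rmB)}, require {ball_in(b2,rmB), free(left), robot_in(rmB)}
    → {ball_in(b2,rmB), ball_in(b3,rmB), free(left), free(right), robot_in(rmB)}

== RESULT ==
["ball_in(b2,rmB)", "ball_in(b3,rmB)", "free(left)", "free(right)", "robot_in(rmB)"]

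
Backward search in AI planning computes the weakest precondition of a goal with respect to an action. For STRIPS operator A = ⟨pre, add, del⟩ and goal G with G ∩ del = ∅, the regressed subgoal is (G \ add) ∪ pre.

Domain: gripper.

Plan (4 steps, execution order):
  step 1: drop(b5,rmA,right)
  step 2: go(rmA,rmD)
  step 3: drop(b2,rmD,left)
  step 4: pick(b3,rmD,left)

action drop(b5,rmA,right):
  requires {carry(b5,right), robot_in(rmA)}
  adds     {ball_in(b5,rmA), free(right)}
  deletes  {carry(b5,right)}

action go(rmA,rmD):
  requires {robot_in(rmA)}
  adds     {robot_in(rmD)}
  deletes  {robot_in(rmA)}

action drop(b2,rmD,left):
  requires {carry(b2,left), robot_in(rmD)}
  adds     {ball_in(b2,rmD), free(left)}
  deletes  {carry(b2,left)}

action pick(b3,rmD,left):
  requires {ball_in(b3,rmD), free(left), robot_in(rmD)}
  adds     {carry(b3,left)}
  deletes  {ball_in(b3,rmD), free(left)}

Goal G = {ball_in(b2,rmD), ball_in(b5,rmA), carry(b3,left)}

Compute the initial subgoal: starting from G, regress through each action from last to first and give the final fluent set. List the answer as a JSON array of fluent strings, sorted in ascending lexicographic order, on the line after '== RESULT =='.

Regress step by step:
  through step 4 (pick(b3,rmD,left)): drop {carry(b3,left)}, keep {ball_in(b2,rmD), ball_in(b5,rmA)}, require {ball_in(b3,rmD), free(left), robot_in(rmD)}
    → {ball_in(b2,rmD), ball_in(b3,rmD), ball_in(b5,rmA), free(left), robot_in(rmD)}
  through step 3 (drop(b2,rmD,left)): drop {ball_in(b2,rmD), free(left)}, keep {ball_in(b3,rmD), ball_in(b5,rmA), robot_in(rmD)}, require {carry(b2,left), robot_in(rmD)}
    → {ball_in(b3,rmD), ball_in(b5,rmA), carry(b2,left), robot_in(rmD)}
  through step 2 (go(rmA,rmD)): drop {robot_in(rmD)}, keep {ball_in(b3,rmD), ball_in(b5,rmA), carry(b2,left)}, require {robot_in(rmA)}
    → {ball_in(b3,rmD), ball_in(b5,rmA), carry(b2,left), robot_in(rmA)}
  through step 1 (drop(b5,rmA,right)): drop {ball_in(b5,rmA)}, keep {ball_in(b3,rmD), carry(b2,left), robot_in(rmA)}, require {carry(b5,right), robot_in(rmA)}
    → {ball_in(b3,rmD), carry(b2,left), carry(b5,right), robot_in(rmA)}

== RESULT ==
["ball_in(b3,rmD)", "carry(b2,left)", "carry(b5,right)", "robot_in(rmA)"]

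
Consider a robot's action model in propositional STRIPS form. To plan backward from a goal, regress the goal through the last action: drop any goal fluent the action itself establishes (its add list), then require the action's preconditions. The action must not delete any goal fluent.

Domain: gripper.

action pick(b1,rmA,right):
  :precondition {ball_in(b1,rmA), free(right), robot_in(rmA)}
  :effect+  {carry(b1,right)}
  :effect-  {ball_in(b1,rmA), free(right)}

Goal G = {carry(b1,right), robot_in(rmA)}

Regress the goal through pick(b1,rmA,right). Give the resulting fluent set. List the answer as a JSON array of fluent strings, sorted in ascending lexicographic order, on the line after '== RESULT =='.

Compute (G \ add) ∪ pre:
  G ∩ del = {}  (empty — regression defined)
  G \ add = {carry(b1,right), robot_in(rmA)} \ {carry(b1,right)} = {robot_in(rmA)}
  ∪ pre   = {robot_in(rmA)} ∪ {ball_in(b1,rmA), free(right), robot_in(rmA)}
          = {ball_in(b1,rmA), free(right), robot_in(rmA)}

== RESULT ==
["ball_in(b1,rmA)", "free(right)", "robot_in(rmA)"]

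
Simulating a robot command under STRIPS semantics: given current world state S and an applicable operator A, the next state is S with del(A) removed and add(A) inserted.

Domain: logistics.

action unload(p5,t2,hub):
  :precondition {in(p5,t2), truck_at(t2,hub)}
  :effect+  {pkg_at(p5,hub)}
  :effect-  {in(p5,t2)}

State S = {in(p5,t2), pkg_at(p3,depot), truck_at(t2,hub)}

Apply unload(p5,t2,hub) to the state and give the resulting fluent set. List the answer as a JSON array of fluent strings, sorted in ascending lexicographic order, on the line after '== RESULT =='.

Progress:
  pre ⊆ S: {in(p5,t2), truck_at(t2,hub)} ⊆ S  — applicable
  S \ del = {pkg_at(p3,depot), truck_at(t2,hub)}
  ∪ add   = {pkg_at(p3,depot), pkg_at(p5,hub), truck_at(t2,hub)}

== RESULT ==
["pkg_at(p3,depot)", "pkg_at(p5,hub)", "truck_at(t2,hub)"]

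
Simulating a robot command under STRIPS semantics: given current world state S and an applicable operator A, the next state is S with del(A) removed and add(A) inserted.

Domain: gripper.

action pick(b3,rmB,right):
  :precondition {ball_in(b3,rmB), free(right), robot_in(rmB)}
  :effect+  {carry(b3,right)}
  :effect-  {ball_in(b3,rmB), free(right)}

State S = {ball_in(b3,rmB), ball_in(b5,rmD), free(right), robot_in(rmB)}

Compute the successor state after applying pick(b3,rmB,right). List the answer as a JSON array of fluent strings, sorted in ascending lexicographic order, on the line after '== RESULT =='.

Progress:
  pre ⊆ S: {ball_in(b3,rmB), free(right), robot_in(rmB)} ⊆ S  — applicable
  S \ del = {ball_in(b5,rmD), robot_in(rmB)}
  ∪ add   = {ball_in(b5,rmD), carry(b3,right), robot_in(rmB)}

== RESULT ==
["ball_in(b5,rmD)", "carry(b3,right)", "robot_in(rmB)"]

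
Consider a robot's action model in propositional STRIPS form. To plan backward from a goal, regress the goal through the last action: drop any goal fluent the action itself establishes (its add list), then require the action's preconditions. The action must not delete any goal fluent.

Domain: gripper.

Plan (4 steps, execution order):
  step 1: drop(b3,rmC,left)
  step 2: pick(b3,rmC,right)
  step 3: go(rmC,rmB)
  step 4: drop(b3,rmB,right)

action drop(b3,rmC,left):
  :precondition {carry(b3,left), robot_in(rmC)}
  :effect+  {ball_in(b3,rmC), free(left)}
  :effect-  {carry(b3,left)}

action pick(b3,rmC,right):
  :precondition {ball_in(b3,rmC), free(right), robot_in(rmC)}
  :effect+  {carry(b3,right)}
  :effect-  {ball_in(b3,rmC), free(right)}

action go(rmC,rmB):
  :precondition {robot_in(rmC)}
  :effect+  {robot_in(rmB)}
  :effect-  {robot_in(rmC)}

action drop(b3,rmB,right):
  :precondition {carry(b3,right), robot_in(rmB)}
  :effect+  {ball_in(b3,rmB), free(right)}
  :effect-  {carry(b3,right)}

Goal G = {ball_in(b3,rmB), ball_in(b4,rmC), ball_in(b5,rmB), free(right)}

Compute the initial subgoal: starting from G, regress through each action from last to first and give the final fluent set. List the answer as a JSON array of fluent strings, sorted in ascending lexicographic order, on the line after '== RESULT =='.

Work backward from the goal:
  through step 4 (drop(b3,rmB,right)): drop {ball_in(b3,rmB), free(right)}, keep {ball_in(b4,rmC), ball_in(b5,rmB)}, require {carry(b3,right), robot_in(rmB)}
    → {ball_in(b4,rmC), ball_in(b5,rmB), carry(b3,right), robot_in(rmB)}
  through step 3 (go(rmC,rmB)): drop {robot_in(rmB)}, keep {ball_in(b4,rmC), ball_in(b5,rmB), carry(b3,right)}, require {robot_in(rmC)}
    → {ball_in(b4,rmC), ball_in(b5,rmB), carry(b3,right), robot_in(rmC)}
  through step 2 (pick(b3,rmC,right)): drop {carry(b3,right)}, keep {ball_in(b4,rmC), ball_in(b5,rmB), robot_in(rmC)}, require {ball_in(b3,rmC), free(right), robot_in(rmC)}
    → {ball_in(b3,rmC), ball_in(b4,rmC), ball_in(b5,rmB), free(right), robot_in(rmC)}
  through step 1 (drop(b3,rmC,left)): drop {ball_in(b3,rmC)}, keep {ball_in(b4,rmC), ball_in(b5,rmB), free(right), robot_in(rmC)}, require {carry(b3,left), robot_in(rmC)}
    → {ball_in(b4,rmC), ball_in(b5,rmB), carry(b3,left), free(right), robot_in(rmC)}

== RESULT ==
["ball_in(b4,rmC)", "ball_in(b5,rmB)", "carry(b3,left)", "free(right)", "robot_in(rmC)"]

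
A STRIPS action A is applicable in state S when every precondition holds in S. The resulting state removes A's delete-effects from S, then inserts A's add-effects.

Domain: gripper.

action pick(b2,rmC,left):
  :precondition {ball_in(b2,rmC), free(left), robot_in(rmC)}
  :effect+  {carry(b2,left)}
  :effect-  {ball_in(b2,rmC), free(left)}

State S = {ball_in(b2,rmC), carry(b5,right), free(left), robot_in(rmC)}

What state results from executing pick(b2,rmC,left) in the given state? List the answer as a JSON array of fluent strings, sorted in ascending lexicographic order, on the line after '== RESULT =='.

Progress:
  pre ⊆ S: {ball_in(b2,rmC), free(left), robot_in(rmC)} ⊆ S  — applicable
  S \ del = {carry(b5,right), robot_in(rmC)}
  ∪ add   = {carry(b2,left), carry(b5,right), robot_in(rmC)}

== RESULT ==
["carry(b2,left)", "carry(b5,right)", "robot_in(rmC)"]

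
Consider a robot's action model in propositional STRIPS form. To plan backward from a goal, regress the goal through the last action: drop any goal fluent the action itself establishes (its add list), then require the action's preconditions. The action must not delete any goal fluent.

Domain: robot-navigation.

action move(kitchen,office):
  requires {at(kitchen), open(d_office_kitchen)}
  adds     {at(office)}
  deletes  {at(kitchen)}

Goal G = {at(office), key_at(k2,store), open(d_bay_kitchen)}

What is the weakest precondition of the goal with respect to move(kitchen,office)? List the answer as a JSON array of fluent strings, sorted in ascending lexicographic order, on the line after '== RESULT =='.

Compute (G \ add) ∪ pre:
  G ∩ del = {}  (empty — regression defined)
  G \ add = {at(office), key_at(k2,store), open(d_bay_kitchen)} \ {at(office)} = {key_at(k2,store), open(d_bay_kitchen)}
  ∪ pre   = {key_at(k2,store), open(d_bay_kitchen)} ∪ {at(kitchen), open(d_office_kitchen)}
          = {at(kitchen), key_at(k2,store), open(d_bay_kitchen), open(d_office_kitchen)}

== RESULT ==
["at(kitchen)", "key_at(k2,store)", "open(d_bay_kitchen)", "open(d_office_kitchen)"]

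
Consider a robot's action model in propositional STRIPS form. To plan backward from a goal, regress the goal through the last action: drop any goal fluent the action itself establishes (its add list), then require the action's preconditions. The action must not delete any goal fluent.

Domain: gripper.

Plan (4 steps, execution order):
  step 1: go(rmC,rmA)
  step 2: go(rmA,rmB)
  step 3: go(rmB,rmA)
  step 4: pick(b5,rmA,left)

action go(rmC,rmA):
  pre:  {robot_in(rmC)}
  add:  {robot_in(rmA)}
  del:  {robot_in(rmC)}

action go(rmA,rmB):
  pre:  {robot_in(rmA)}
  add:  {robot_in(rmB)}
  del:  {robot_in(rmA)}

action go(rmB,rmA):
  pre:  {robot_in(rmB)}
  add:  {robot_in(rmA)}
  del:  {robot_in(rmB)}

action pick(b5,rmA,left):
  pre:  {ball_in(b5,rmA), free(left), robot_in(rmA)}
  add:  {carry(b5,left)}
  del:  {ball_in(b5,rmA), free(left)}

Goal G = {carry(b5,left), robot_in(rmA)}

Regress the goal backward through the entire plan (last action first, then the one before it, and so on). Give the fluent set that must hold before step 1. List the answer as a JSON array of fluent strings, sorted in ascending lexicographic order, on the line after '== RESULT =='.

Regress step by step:
  through step 4 (pick(b5,rmA,left)): drop {carry(b5,left)}, keep {robot_in(rmA)}, require {ball_in(b5,rmA), free(left), robot_in(rmA)}
    → {ball_in(b5,rmA), free(left), robot_in(rmA)}
  through step 3 (go(rmB,rmA)): drop {robot_in(rmA)}, keep {ball_in(b5,rmA), free(left)}, require {robot_in(rmB)}
    → {ball_in(b5,rmA), free(left), robot_in(rmB)}
  through step 2 (go(rmA,rmB)): drop {robot_in(rmB)}, keep {ball_in(b5,rmA), free(left)}, require {robot_in(rmA)}
    → {ball_in(b5,rmA), free(left), robot_in(rmA)}
  through step 1 (go(rmC,rmA)): drop {robot_in(rmA)}, keep {ball_in(b5,rmA), free(left)}, require {robot_in(rmC)}
    → {ball_in(b5,rmA), free(left), robot_in(rmC)}

== RESULT ==
["ball_in(b5,rmA)", "free(left)", "robot_in(rmC)"]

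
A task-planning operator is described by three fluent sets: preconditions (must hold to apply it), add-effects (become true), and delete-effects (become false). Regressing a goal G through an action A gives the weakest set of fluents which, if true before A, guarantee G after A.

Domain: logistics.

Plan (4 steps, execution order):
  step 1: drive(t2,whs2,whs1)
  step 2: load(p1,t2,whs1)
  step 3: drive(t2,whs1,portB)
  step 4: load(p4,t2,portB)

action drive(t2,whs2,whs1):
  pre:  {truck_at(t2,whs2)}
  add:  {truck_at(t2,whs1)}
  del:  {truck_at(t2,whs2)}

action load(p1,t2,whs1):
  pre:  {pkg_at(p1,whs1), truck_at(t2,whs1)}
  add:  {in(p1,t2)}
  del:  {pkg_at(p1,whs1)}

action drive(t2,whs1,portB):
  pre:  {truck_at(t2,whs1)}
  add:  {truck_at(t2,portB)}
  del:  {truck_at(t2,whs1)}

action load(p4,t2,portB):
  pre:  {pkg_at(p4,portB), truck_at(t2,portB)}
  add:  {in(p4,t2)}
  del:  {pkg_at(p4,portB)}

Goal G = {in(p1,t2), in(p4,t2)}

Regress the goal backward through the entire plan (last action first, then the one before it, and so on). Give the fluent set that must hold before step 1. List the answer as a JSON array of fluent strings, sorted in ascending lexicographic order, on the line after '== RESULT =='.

Regress step by step:
  through step 4 (load(p4,t2,portB)): drop {in(p4,t2)}, keep {in(p1,t2)}, require {pkg_at(p4,portB), truck_at(t2,portB)}
    → {in(p1,t2), pkg_at(p4,portB), truck_at(t2,portB)}
  through step 3 (drive(t2,whs1,portB)): drop {truck_at(t2,portB)}, keep {in(p1,t2), pkg_at(p4,portB)}, require {truck_at(t2,whs1)}
    → {in(p1,t2), pkg_at(p4,portB), truck_at(t2,whs1)}
  through step 2 (load(p1,t2,whs1)): drop {in(p1,t2)}, keep {pkg_at(p4,portB), truck_at(t2,whs1)}, require {pkg_at(p1,whs1), truck_at(t2,whs1)}
    → {pkg_at(p1,whs1), pkg_at(p4,portB), truck_at(t2,whs1)}
  through step 1 (drive(t2,whs2,whs1)): drop {truck_at(t2,whs1)}, keep {pkg_at(p1,whs1), pkg_at(p4,portB)}, require {truck_at(t2,whs2)}
    → {pkg_at(p1,whs1), pkg_at(p4,portB), truck_at(t2,whs2)}

== RESULT ==
["pkg_at(p1,whs1)", "pkg_at(p4,portB)", "truck_at(t2,whs2)"]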